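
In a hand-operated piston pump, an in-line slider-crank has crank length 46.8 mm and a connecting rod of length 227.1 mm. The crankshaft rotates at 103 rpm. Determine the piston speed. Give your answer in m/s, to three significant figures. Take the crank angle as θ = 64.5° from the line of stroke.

0.497

ω = 2π·103/60 = 10.79 rad/s
For an in-line slider-crank, x = r cosθ + √(L² − r² sin²θ), so v = −rω sinθ·[1 + r cosθ/√(L² − r² sin²θ)].
With r = 0.0468 m, L = 0.2271 m, θ = 64.5°: √(L² − r² sin²θ) = 0.22314 m.
v = −0.0468·10.79·0.90259·[1 + 0.0468·0.43051/0.22314] = -0.49676 m/s.
|v| = 0.49676 m/s.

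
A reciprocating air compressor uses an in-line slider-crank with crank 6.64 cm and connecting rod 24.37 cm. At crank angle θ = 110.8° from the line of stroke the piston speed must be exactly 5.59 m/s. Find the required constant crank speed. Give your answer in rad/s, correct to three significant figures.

For an in-line slider-crank, |v_piston| = rω|sinθ|·[1 + r cosθ/√(L² − r² sin²θ)].
With r = 0.0664 m, L = 0.2437 m, θ = 110.8°: the bracketed kinematic factor |dx/dθ| = 0.055862 m.
ω = v/|dx/dθ| = 5.59/0.055862 = 100.07 rad/s.

100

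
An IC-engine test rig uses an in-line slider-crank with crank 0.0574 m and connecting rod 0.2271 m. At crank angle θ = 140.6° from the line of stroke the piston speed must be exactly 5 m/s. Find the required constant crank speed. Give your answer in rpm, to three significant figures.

For an in-line slider-crank, |v_piston| = rω|sinθ|·[1 + r cosθ/√(L² − r² sin²θ)].
With r = 0.0574 m, L = 0.2271 m, θ = 140.6°: the bracketed kinematic factor |dx/dθ| = 0.029224 m.
ω = v/|dx/dθ| = 5/0.029224 = 171.09 rad/s.
N = 60ω/(2π) = 1633.8 rpm.

1630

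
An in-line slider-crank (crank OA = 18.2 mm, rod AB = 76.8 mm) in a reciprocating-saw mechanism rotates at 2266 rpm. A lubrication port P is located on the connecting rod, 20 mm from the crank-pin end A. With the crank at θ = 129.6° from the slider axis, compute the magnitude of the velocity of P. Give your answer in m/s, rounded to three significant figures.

ω = 237.3 rad/s.  Crank-pin speed |V_A| = rω = 4.3188 m/s, perpendicular to OA.
Rod angle: sinφ = −(r/L) sinθ ⇒ φ = -10.521°; ω_rod = −rω cosθ/√(L²−r²sin²θ) = +36.458 rad/s.
V_P = V_A + ω_rod × AP, with AP = 0.02 m along the rod.
Components: V_Px = −rω sinθ − a·ω_rod·sinφ = -3.1945 m/s;  V_Py = rω cosθ + a·ω_rod·cosφ = -2.036 m/s.
|V_P| = √(V_Px² + V_Py²) = 3.7882 m/s.

3.79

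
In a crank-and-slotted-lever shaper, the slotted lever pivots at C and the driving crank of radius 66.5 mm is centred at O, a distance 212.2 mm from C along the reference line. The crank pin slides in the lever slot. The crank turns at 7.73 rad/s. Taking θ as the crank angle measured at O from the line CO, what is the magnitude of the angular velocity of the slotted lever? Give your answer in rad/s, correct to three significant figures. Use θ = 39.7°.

ω = 7.73 rad/s
Crank pin A relative to C: A = (d + r cosθ, r sinθ); lever angle φ = atan2(r sinθ, d + r cosθ).
Differentiating tanφ: φ̇ = rω(d cosθ + r)/(d² + r² + 2dr cosθ).
d² + r² + 2dr cosθ = |CA|² = 0.0711655 m²;  d cosθ + r = +0.22977 m.
|ω_lever| = |0.0665·7.73·+0.22977| / 0.0711655 = 1.6597 rad/s.

1.66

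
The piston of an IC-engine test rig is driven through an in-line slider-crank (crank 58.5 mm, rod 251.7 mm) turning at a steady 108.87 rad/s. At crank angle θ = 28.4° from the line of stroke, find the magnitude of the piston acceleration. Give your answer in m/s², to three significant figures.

ω = 108.9 rad/s
x(θ) = r cosθ + √(L² − r² sin²θ); with ω constant, a = ω²·d²x/dθ².
d²x/dθ² = −r cosθ − r²(cos2θ)/√u − r⁴ sin²2θ/(4u^{3/2}),  u = L² − r² sin²θ = 0.0625787 m².
Substituting r = 0.0585 m, L = 0.2517 m, θ = 28.4°: d²x/dθ² = -0.059081 m.
a = ω²·d²x/dθ² = (108.9)²·(-0.059081) = -700.27 m/s²;  |a| = 700.27 m/s².

700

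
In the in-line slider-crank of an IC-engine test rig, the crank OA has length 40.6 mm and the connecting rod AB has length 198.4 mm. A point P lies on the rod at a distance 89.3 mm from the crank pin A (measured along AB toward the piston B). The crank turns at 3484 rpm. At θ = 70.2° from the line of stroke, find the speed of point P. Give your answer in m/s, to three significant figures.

ω = 364.8 rad/s.  Crank-pin speed |V_A| = rω = 14.813 m/s, perpendicular to OA.
Rod angle: sinφ = −(r/L) sinθ ⇒ φ = -11.101°; ω_rod = −rω cosθ/√(L²−r²sin²θ) = -25.773 rad/s.
V_P = V_A + ω_rod × AP, with AP = 0.0893 m along the rod.
Components: V_Px = −rω sinθ − a·ω_rod·sinφ = -14.38 m/s;  V_Py = rω cosθ + a·ω_rod·cosφ = +2.7592 m/s.
|V_P| = √(V_Px² + V_Py²) = 14.642 m/s.

14.6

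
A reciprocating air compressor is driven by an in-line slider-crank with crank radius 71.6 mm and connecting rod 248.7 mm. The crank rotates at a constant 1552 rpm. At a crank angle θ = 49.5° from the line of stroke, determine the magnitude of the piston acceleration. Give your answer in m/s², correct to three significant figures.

1150

ω = 2π·1552/60 = 162.5 rad/s
x(θ) = r cosθ + √(L² − r² sin²θ); with ω constant, a = ω²·d²x/dθ².
d²x/dθ² = −r cosθ − r²(cos2θ)/√u − r⁴ sin²2θ/(4u^{3/2}),  u = L² − r² sin²θ = 0.0588874 m².
Substituting r = 0.0716 m, L = 0.2487 m, θ = 49.5°: d²x/dθ² = -0.043644 m.
a = ω²·d²x/dθ² = (162.5)²·(-0.043644) = -1152.8 m/s²;  |a| = 1152.8 m/s².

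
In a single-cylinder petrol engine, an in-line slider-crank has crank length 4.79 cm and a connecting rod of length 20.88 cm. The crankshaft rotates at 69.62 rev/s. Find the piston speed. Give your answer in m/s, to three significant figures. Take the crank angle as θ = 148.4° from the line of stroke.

8.82

ω = 2π·69.6 = 437.4 rad/s
For an in-line slider-crank, x = r cosθ + √(L² − r² sin²θ), so v = −rω sinθ·[1 + r cosθ/√(L² − r² sin²θ)].
With r = 0.0479 m, L = 0.2088 m, θ = 148.4°: √(L² − r² sin²θ) = 0.20729 m.
v = −0.0479·437.4·0.52399·[1 + 0.0479·-0.85173/0.20729] = -8.8183 m/s.
|v| = 8.8183 m/s.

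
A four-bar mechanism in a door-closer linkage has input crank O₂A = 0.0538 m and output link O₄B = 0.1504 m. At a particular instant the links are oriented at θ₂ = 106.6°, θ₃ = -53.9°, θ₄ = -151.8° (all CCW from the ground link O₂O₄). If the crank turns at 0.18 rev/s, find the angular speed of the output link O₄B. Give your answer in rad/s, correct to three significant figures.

0.136

ω₂ = 1.131 rad/s (from 0.18 rev/s).
Differentiating the loop-closure r₂e^{iθ₂}+r₃e^{iθ₃}=r₁+r₄e^{iθ₄} gives r₂ω₂e^{iθ₂}+r₃ω₃e^{iθ₃}=r₄ω₄e^{iθ₄}.
Eliminating the other unknown: ω₄ = r₂ω₂ sin(θ₂−θ₃) / [r₄ sin(θ₄−θ₃)].
Numerator sine = +0.33381; denominator sine = -0.99051.
Result = 0.0538·1.131·(+0.33381) / (0.1504·(-0.99051)) = -0.13634 rad/s; magnitude 0.13634 rad/s.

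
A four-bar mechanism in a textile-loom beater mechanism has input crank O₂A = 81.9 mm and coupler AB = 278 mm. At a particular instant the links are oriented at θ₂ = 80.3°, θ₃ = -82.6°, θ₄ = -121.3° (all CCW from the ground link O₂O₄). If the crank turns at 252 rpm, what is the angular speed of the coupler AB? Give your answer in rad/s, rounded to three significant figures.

4.58

ω₂ = 26.39 rad/s (from 252 rpm).
Differentiating the loop-closure r₂e^{iθ₂}+r₃e^{iθ₃}=r₁+r₄e^{iθ₄} gives r₂ω₂e^{iθ₂}+r₃ω₃e^{iθ₃}=r₄ω₄e^{iθ₄}.
Eliminating the other unknown: ω₃ = r₂ω₂ sin(θ₄−θ₂) / [r₃ sin(θ₃−θ₄)].
Numerator sine = +0.36812; denominator sine = +0.62524.
Result = 0.0819·26.39·(+0.36812) / (0.278·(+0.62524)) = +4.5774 rad/s; magnitude 4.5774 rad/s.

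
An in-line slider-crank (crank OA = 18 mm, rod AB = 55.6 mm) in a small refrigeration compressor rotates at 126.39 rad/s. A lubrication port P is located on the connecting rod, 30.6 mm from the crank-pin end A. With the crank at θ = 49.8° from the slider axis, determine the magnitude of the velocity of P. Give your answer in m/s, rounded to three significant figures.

ω = 126.4 rad/s.  Crank-pin speed |V_A| = rω = 2.275 m/s, perpendicular to OA.
Rod angle: sinφ = −(r/L) sinθ ⇒ φ = -14.316°; ω_rod = −rω cosθ/√(L²−r²sin²θ) = -27.257 rad/s.
V_P = V_A + ω_rod × AP, with AP = 0.0306 m along the rod.
Components: V_Px = −rω sinθ − a·ω_rod·sinφ = -1.9439 m/s;  V_Py = rω cosθ + a·ω_rod·cosφ = +0.66026 m/s.
|V_P| = √(V_Px² + V_Py²) = 2.053 m/s.

2.05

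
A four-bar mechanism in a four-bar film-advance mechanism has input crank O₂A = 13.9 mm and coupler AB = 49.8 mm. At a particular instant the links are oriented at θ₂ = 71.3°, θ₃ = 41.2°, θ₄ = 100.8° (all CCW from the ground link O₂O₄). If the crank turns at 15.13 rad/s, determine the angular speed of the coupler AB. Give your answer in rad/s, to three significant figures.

2.41

ω₂ = 15.13 rad/s
Differentiating the loop-closure r₂e^{iθ₂}+r₃e^{iθ₃}=r₁+r₄e^{iθ₄} gives r₂ω₂e^{iθ₂}+r₃ω₃e^{iθ₃}=r₄ω₄e^{iθ₄}.
Eliminating the other unknown: ω₃ = r₂ω₂ sin(θ₄−θ₂) / [r₃ sin(θ₃−θ₄)].
Numerator sine = +0.49242; denominator sine = -0.86251.
Result = 0.0139·15.13·(+0.49242) / (0.0498·(-0.86251)) = -2.411 rad/s; magnitude 2.411 rad/s.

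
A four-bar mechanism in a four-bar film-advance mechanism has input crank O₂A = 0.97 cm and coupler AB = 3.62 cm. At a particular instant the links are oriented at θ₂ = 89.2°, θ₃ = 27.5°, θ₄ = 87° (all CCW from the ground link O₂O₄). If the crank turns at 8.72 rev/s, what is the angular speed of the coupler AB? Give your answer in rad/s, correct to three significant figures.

0.654

ω₂ = 54.79 rad/s (from 8.72 rev/s).
Differentiating the loop-closure r₂e^{iθ₂}+r₃e^{iθ₃}=r₁+r₄e^{iθ₄} gives r₂ω₂e^{iθ₂}+r₃ω₃e^{iθ₃}=r₄ω₄e^{iθ₄}.
Eliminating the other unknown: ω₃ = r₂ω₂ sin(θ₄−θ₂) / [r₃ sin(θ₃−θ₄)].
Numerator sine = -0.03839; denominator sine = -0.86163.
Result = 0.0097·54.79·(-0.03839) / (0.0362·(-0.86163)) = +0.65408 rad/s; magnitude 0.65408 rad/s.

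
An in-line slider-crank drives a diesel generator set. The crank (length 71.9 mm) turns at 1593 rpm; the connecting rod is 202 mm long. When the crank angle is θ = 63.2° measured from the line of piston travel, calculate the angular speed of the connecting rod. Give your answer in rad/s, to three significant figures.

ω = 166.8 rad/s (converted from 1593 rpm).
The rod makes angle φ with the slider axis where L sinφ = r sinθ; differentiating, L cosφ·φ̇ = r ω cosθ.
L cosφ = √(L² − r² sin²θ) = 0.19153 m.
|ω_rod| = r ω |cosθ| / √(L² − r² sin²θ) = 0.0719·166.8·0.45088/0.19153 = 28.235 rad/s.

28.2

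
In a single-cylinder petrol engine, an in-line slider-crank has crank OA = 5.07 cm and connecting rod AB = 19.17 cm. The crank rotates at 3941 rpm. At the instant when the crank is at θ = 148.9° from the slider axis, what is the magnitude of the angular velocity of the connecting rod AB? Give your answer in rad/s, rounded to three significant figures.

94.3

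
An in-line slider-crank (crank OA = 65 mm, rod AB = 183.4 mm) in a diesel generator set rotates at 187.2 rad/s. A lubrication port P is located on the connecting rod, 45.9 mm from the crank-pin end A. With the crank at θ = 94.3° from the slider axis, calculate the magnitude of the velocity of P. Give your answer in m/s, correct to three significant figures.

12.1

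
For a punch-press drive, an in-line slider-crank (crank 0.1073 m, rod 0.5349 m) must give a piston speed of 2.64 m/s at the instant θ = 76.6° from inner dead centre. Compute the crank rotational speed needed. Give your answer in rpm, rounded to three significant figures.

231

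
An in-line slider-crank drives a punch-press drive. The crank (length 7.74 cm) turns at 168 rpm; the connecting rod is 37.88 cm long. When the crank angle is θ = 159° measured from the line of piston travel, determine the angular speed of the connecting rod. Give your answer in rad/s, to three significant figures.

ω = 17.59 rad/s (converted from 168 rpm).
The rod makes angle φ with the slider axis where L sinφ = r sinθ; differentiating, L cosφ·φ̇ = r ω cosθ.
L cosφ = √(L² − r² sin²θ) = 0.37778 m.
|ω_rod| = r ω |cosθ| / √(L² − r² sin²θ) = 0.0774·17.59·0.93358/0.37778 = 3.365 rad/s.

3.37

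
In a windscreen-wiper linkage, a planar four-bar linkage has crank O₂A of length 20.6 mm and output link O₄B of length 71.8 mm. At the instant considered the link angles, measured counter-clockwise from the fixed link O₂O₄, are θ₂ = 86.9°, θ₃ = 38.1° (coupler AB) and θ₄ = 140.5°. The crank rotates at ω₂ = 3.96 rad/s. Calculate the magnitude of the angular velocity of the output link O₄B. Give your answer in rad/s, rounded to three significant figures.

0.875

ω₂ = 3.96 rad/s
Differentiating the loop-closure r₂e^{iθ₂}+r₃e^{iθ₃}=r₁+r₄e^{iθ₄} gives r₂ω₂e^{iθ₂}+r₃ω₃e^{iθ₃}=r₄ω₄e^{iθ₄}.
Eliminating the other unknown: ω₄ = r₂ω₂ sin(θ₂−θ₃) / [r₄ sin(θ₄−θ₃)].
Numerator sine = +0.75241; denominator sine = +0.97667.
Result = 0.0206·3.96·(+0.75241) / (0.0718·(+0.97667)) = +0.87528 rad/s; magnitude 0.87528 rad/s.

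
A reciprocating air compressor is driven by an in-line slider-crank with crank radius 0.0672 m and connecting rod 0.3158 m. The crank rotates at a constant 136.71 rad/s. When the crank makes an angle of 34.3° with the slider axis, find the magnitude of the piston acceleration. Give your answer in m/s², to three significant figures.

ω = 136.7 rad/s
x(θ) = r cosθ + √(L² − r² sin²θ); with ω constant, a = ω²·d²x/dθ².
d²x/dθ² = −r cosθ − r²(cos2θ)/√u − r⁴ sin²2θ/(4u^{3/2}),  u = L² − r² sin²θ = 0.0982956 m².
Substituting r = 0.0672 m, L = 0.3158 m, θ = 34.3°: d²x/dθ² = -0.060913 m.
a = ω²·d²x/dθ² = (136.7)²·(-0.060913) = -1138.4 m/s²;  |a| = 1138.4 m/s².

1140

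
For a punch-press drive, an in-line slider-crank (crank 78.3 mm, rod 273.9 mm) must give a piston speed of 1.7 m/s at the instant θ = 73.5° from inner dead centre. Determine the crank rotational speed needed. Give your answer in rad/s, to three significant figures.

20.9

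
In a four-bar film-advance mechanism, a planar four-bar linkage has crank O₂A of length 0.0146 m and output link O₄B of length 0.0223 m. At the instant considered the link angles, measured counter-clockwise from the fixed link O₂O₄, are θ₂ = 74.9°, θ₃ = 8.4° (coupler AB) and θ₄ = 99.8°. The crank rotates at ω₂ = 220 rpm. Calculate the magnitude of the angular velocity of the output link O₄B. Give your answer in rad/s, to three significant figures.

13.8

ω₂ = 23.04 rad/s (from 220 rpm).
Differentiating the loop-closure r₂e^{iθ₂}+r₃e^{iθ₃}=r₁+r₄e^{iθ₄} gives r₂ω₂e^{iθ₂}+r₃ω₃e^{iθ₃}=r₄ω₄e^{iθ₄}.
Eliminating the other unknown: ω₄ = r₂ω₂ sin(θ₂−θ₃) / [r₄ sin(θ₄−θ₃)].
Numerator sine = +0.91706; denominator sine = +0.99970.
Result = 0.0146·23.04·(+0.91706) / (0.0223·(+0.99970)) = +13.837 rad/s; magnitude 13.837 rad/s.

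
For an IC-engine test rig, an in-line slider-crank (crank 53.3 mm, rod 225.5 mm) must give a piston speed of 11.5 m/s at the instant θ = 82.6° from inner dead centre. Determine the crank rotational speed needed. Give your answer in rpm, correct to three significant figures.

2010

For an in-line slider-crank, |v_piston| = rω|sinθ|·[1 + r cosθ/√(L² − r² sin²θ)].
With r = 0.0533 m, L = 0.2255 m, θ = 82.6°: the bracketed kinematic factor |dx/dθ| = 0.054511 m.
ω = v/|dx/dθ| = 11.5/0.054511 = 210.97 rad/s.
N = 60ω/(2π) = 2014.6 rpm.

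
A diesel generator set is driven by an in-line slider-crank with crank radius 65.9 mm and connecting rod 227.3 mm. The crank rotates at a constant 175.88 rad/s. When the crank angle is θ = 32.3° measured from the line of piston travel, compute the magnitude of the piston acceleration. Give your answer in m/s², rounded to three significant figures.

1990

ω = 175.9 rad/s
x(θ) = r cosθ + √(L² − r² sin²θ); with ω constant, a = ω²·d²x/dθ².
d²x/dθ² = −r cosθ − r²(cos2θ)/√u − r⁴ sin²2θ/(4u^{3/2}),  u = L² − r² sin²θ = 0.0504253 m².
Substituting r = 0.0659 m, L = 0.2273 m, θ = 32.3°: d²x/dθ² = -0.064338 m.
a = ω²·d²x/dθ² = (175.9)²·(-0.064338) = -1990.2 m/s²;  |a| = 1990.2 m/s².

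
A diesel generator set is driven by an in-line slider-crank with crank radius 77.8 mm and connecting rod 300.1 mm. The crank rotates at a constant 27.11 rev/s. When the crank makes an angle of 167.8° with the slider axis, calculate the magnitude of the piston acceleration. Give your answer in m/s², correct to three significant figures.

1670

ω = 2π·27.1 = 170.3 rad/s
x(θ) = r cosθ + √(L² − r² sin²θ); with ω constant, a = ω²·d²x/dθ².
d²x/dθ² = −r cosθ − r²(cos2θ)/√u − r⁴ sin²2θ/(4u^{3/2}),  u = L² − r² sin²θ = 0.0897897 m².
Substituting r = 0.0778 m, L = 0.3001 m, θ = 167.8°: d²x/dθ² = +0.057589 m.
a = ω²·d²x/dθ² = (170.3)²·(+0.057589) = +1670.9 m/s²;  |a| = 1670.9 m/s².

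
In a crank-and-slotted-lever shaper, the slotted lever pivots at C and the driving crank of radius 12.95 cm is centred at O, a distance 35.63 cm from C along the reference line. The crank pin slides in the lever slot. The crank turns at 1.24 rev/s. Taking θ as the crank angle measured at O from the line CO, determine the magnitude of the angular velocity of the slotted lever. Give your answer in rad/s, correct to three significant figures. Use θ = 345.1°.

ω = 7.791 rad/s (from 1.24 rev/s).
Crank pin A relative to C: A = (d + r cosθ, r sinθ); lever angle φ = atan2(r sinθ, d + r cosθ).
Differentiating tanφ: φ̇ = rω(d cosθ + r)/(d² + r² + 2dr cosθ).
d² + r² + 2dr cosθ = |CA|² = 0.232899 m²;  d cosθ + r = +0.47382 m.
|ω_lever| = |0.1295·7.791·+0.47382| / 0.232899 = 2.0527 rad/s.

2.05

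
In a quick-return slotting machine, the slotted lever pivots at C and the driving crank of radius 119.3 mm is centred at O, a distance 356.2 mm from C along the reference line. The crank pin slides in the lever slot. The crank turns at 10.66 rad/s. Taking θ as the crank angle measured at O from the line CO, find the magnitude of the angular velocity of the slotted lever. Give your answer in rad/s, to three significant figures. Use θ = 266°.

0.889

ω = 10.66 rad/s
Crank pin A relative to C: A = (d + r cosθ, r sinθ); lever angle φ = atan2(r sinθ, d + r cosθ).
Differentiating tanφ: φ̇ = rω(d cosθ + r)/(d² + r² + 2dr cosθ).
d² + r² + 2dr cosθ = |CA|² = 0.135182 m²;  d cosθ + r = +0.094453 m.
|ω_lever| = |0.1193·10.66·+0.094453| / 0.135182 = 0.88857 rad/s.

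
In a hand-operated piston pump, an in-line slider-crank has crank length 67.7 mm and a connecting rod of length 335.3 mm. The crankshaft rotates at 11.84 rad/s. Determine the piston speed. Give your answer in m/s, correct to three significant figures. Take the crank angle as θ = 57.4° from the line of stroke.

0.750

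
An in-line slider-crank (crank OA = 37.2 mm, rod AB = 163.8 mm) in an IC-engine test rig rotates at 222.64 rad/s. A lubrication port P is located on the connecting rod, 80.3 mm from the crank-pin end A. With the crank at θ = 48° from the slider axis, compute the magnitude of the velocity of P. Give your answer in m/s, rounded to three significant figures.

ω = 222.6 rad/s.  Crank-pin speed |V_A| = rω = 8.2822 m/s, perpendicular to OA.
Rod angle: sinφ = −(r/L) sinθ ⇒ φ = -9.716°; ω_rod = −rω cosθ/√(L²−r²sin²θ) = -34.326 rad/s.
V_P = V_A + ω_rod × AP, with AP = 0.0803 m along the rod.
Components: V_Px = −rω sinθ − a·ω_rod·sinφ = -6.6201 m/s;  V_Py = rω cosθ + a·ω_rod·cosφ = +2.8251 m/s.
|V_P| = √(V_Px² + V_Py²) = 7.1977 m/s.

7.20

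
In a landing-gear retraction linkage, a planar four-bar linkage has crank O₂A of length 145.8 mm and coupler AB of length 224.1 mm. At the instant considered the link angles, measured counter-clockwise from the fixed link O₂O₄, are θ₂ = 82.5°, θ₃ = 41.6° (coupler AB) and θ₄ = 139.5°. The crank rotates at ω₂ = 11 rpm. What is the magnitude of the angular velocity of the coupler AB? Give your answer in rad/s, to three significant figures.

ω₂ = 1.152 rad/s (from 11 rpm).
Differentiating the loop-closure r₂e^{iθ₂}+r₃e^{iθ₃}=r₁+r₄e^{iθ₄} gives r₂ω₂e^{iθ₂}+r₃ω₃e^{iθ₃}=r₄ω₄e^{iθ₄}.
Eliminating the other unknown: ω₃ = r₂ω₂ sin(θ₄−θ₂) / [r₃ sin(θ₃−θ₄)].
Numerator sine = +0.83867; denominator sine = -0.99051.
Result = 0.1458·1.152·(+0.83867) / (0.2241·(-0.99051)) = -0.63456 rad/s; magnitude 0.63456 rad/s.

0.635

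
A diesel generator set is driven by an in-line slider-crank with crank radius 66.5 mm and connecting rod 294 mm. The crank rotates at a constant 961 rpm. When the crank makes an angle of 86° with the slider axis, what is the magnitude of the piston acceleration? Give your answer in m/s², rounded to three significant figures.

ω = 2π·961/60 = 100.6 rad/s
x(θ) = r cosθ + √(L² − r² sin²θ); with ω constant, a = ω²·d²x/dθ².
d²x/dθ² = −r cosθ − r²(cos2θ)/√u − r⁴ sin²2θ/(4u^{3/2}),  u = L² − r² sin²θ = 0.0820353 m².
Substituting r = 0.0665 m, L = 0.294 m, θ = 86°: d²x/dθ² = +0.010647 m.
a = ω²·d²x/dθ² = (100.6)²·(+0.010647) = +107.83 m/s²;  |a| = 107.83 m/s².

108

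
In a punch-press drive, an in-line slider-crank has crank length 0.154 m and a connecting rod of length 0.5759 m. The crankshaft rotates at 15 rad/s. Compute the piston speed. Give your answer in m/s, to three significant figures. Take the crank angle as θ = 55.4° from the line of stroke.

2.20

ω = 15 rad/s
For an in-line slider-crank, x = r cosθ + √(L² − r² sin²θ), so v = −rω sinθ·[1 + r cosθ/√(L² − r² sin²θ)].
With r = 0.154 m, L = 0.5759 m, θ = 55.4°: √(L² − r² sin²θ) = 0.56178 m.
v = −0.154·15·0.82314·[1 + 0.154·0.56784/0.56178] = -2.1974 m/s.
|v| = 2.1974 m/s.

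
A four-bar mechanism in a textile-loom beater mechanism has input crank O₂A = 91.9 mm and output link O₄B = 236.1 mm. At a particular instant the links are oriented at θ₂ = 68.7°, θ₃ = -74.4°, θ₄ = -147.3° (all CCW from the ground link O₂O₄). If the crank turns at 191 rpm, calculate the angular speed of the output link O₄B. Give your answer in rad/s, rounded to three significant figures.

4.89

ω₂ = 20 rad/s (from 191 rpm).
Differentiating the loop-closure r₂e^{iθ₂}+r₃e^{iθ₃}=r₁+r₄e^{iθ₄} gives r₂ω₂e^{iθ₂}+r₃ω₃e^{iθ₃}=r₄ω₄e^{iθ₄}.
Eliminating the other unknown: ω₄ = r₂ω₂ sin(θ₂−θ₃) / [r₄ sin(θ₄−θ₃)].
Numerator sine = +0.60042; denominator sine = -0.95579.
Result = 0.0919·20·(+0.60042) / (0.2361·(-0.95579)) = -4.8907 rad/s; magnitude 4.8907 rad/s.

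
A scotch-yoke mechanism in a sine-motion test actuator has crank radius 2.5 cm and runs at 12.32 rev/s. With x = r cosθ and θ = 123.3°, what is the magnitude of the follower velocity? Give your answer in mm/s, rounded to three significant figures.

ω = 77.41 rad/s (from 12.32 rev/s).
x = r cosθ ⇒ ẋ = −rω sinθ.
|v| = rω|sinθ| = 0.025·77.41·|sin 123.3°| = 1.6175 m/s = 1617.5 mm/s.

1620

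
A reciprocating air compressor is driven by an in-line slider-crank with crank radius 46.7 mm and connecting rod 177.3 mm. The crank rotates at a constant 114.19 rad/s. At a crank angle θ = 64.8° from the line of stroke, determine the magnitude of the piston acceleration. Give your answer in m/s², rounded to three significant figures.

ω = 114.2 rad/s
x(θ) = r cosθ + √(L² − r² sin²θ); with ω constant, a = ω²·d²x/dθ².
d²x/dθ² = −r cosθ − r²(cos2θ)/√u − r⁴ sin²2θ/(4u^{3/2}),  u = L² − r² sin²θ = 0.0296498 m².
Substituting r = 0.0467 m, L = 0.1773 m, θ = 64.8°: d²x/dθ² = -0.011949 m.
a = ω²·d²x/dθ² = (114.2)²·(-0.011949) = -155.81 m/s²;  |a| = 155.81 m/s².

156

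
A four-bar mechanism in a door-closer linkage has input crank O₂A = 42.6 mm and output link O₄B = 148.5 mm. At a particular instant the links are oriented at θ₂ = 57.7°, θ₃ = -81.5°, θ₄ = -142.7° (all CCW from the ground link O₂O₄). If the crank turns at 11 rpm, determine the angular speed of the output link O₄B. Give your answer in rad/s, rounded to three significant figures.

0.246

ω₂ = 1.152 rad/s (from 11 rpm).
Differentiating the loop-closure r₂e^{iθ₂}+r₃e^{iθ₃}=r₁+r₄e^{iθ₄} gives r₂ω₂e^{iθ₂}+r₃ω₃e^{iθ₃}=r₄ω₄e^{iθ₄}.
Eliminating the other unknown: ω₄ = r₂ω₂ sin(θ₂−θ₃) / [r₄ sin(θ₄−θ₃)].
Numerator sine = +0.65342; denominator sine = -0.87631.
Result = 0.0426·1.152·(+0.65342) / (0.1485·(-0.87631)) = -0.2464 rad/s; magnitude 0.2464 rad/s.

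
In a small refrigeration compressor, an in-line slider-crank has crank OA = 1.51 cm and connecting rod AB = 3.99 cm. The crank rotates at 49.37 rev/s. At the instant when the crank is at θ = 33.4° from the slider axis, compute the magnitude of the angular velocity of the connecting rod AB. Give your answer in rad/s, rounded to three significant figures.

100

ω = 310.2 rad/s (converted from 49.37 rev/s).
The rod makes angle φ with the slider axis where L sinφ = r sinθ; differentiating, L cosφ·φ̇ = r ω cosθ.
L cosφ = √(L² − r² sin²θ) = 0.039025 m.
|ω_rod| = r ω |cosθ| / √(L² − r² sin²θ) = 0.0151·310.2·0.83485/0.039025 = 100.2 rad/s.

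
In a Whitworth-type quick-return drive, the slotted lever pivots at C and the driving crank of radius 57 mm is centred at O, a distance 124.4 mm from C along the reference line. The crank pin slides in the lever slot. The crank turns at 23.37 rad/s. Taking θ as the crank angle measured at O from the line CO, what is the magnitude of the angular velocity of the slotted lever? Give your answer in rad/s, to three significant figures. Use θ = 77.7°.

ω = 23.37 rad/s
Crank pin A relative to C: A = (d + r cosθ, r sinθ); lever angle φ = atan2(r sinθ, d + r cosθ).
Differentiating tanφ: φ̇ = rω(d cosθ + r)/(d² + r² + 2dr cosθ).
d² + r² + 2dr cosθ = |CA|² = 0.0217455 m²;  d cosθ + r = +0.083501 m.
|ω_lever| = |0.057·23.37·+0.083501| / 0.0217455 = 5.1151 rad/s.

5.12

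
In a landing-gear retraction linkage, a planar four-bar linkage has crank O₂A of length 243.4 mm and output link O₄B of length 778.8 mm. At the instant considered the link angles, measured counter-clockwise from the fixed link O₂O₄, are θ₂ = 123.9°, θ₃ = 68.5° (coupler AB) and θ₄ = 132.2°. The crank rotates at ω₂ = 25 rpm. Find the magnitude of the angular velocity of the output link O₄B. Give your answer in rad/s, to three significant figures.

0.751

ω₂ = 2.618 rad/s (from 25 rpm).
Differentiating the loop-closure r₂e^{iθ₂}+r₃e^{iθ₃}=r₁+r₄e^{iθ₄} gives r₂ω₂e^{iθ₂}+r₃ω₃e^{iθ₃}=r₄ω₄e^{iθ₄}.
Eliminating the other unknown: ω₄ = r₂ω₂ sin(θ₂−θ₃) / [r₄ sin(θ₄−θ₃)].
Numerator sine = +0.82314; denominator sine = +0.89649.
Result = 0.2434·2.618·(+0.82314) / (0.7788·(+0.89649)) = +0.75126 rad/s; magnitude 0.75126 rad/s.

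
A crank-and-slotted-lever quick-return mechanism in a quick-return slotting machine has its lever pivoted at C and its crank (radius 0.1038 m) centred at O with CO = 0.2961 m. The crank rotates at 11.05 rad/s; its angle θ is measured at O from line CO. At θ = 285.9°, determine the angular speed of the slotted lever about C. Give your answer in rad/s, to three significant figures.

1.84

ω = 11.05 rad/s
Crank pin A relative to C: A = (d + r cosθ, r sinθ); lever angle φ = atan2(r sinθ, d + r cosθ).
Differentiating tanφ: φ̇ = rω(d cosθ + r)/(d² + r² + 2dr cosθ).
d² + r² + 2dr cosθ = |CA|² = 0.11529 m²;  d cosθ + r = +0.18492 m.
|ω_lever| = |0.1038·11.05·+0.18492| / 0.11529 = 1.8397 rad/s.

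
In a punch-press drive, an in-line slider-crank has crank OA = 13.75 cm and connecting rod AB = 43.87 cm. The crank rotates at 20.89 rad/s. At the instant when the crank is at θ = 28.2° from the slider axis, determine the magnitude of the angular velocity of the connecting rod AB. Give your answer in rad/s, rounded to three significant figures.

ω = 20.89 rad/s
The rod makes angle φ with the slider axis where L sinφ = r sinθ; differentiating, L cosφ·φ̇ = r ω cosθ.
L cosφ = √(L² − r² sin²θ) = 0.43386 m.
|ω_rod| = r ω |cosθ| / √(L² − r² sin²θ) = 0.1375·20.89·0.88130/0.43386 = 5.8347 rad/s.

5.83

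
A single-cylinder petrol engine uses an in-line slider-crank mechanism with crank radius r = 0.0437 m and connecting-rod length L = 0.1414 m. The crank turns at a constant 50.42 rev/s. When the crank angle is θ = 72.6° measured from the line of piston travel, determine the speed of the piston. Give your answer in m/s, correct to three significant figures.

14.5

ω = 2π·50.4 = 316.8 rad/s
For an in-line slider-crank, x = r cosθ + √(L² − r² sin²θ), so v = −rω sinθ·[1 + r cosθ/√(L² − r² sin²θ)].
With r = 0.0437 m, L = 0.1414 m, θ = 72.6°: √(L² − r² sin²θ) = 0.13511 m.
v = −0.0437·316.8·0.95424·[1 + 0.0437·0.29904/0.13511] = -14.488 m/s.
|v| = 14.488 m/s.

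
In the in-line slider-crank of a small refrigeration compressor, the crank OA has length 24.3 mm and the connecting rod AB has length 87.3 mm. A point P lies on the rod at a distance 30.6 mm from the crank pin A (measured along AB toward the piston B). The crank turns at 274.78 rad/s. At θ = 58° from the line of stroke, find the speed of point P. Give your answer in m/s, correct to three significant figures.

ω = 274.8 rad/s.  Crank-pin speed |V_A| = rω = 6.6772 m/s, perpendicular to OA.
Rod angle: sinφ = −(r/L) sinθ ⇒ φ = -13.654°; ω_rod = −rω cosθ/√(L²−r²sin²θ) = -41.71 rad/s.
V_P = V_A + ω_rod × AP, with AP = 0.0306 m along the rod.
Components: V_Px = −rω sinθ − a·ω_rod·sinφ = -5.9638 m/s;  V_Py = rω cosθ + a·ω_rod·cosφ = +2.2981 m/s.
|V_P| = √(V_Px² + V_Py²) = 6.3913 m/s.

6.39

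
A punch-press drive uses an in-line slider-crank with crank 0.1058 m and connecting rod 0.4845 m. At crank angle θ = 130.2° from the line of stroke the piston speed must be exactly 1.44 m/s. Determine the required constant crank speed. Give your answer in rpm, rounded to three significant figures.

For an in-line slider-crank, |v_piston| = rω|sinθ|·[1 + r cosθ/√(L² − r² sin²θ)].
With r = 0.1058 m, L = 0.4845 m, θ = 130.2°: the bracketed kinematic factor |dx/dθ| = 0.069258 m.
ω = v/|dx/dθ| = 1.44/0.069258 = 20.792 rad/s.
N = 60ω/(2π) = 198.55 rpm.

199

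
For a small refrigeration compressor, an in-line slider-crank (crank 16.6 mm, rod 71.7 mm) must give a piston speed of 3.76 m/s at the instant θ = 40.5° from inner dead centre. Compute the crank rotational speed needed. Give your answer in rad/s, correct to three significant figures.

For an in-line slider-crank, |v_piston| = rω|sinθ|·[1 + r cosθ/√(L² − r² sin²θ)].
With r = 0.0166 m, L = 0.0717 m, θ = 40.5°: the bracketed kinematic factor |dx/dθ| = 0.012701 m.
ω = v/|dx/dθ| = 3.76/0.012701 = 296.05 rad/s.

296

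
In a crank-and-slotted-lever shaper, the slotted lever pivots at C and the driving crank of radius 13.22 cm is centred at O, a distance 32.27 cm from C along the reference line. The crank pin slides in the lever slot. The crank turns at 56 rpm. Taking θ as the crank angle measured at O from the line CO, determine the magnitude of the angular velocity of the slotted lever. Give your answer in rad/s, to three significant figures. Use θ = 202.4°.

3.01

ω = 5.864 rad/s (from 56 rpm).
Crank pin A relative to C: A = (d + r cosθ, r sinθ); lever angle φ = atan2(r sinθ, d + r cosθ).
Differentiating tanφ: φ̇ = rω(d cosθ + r)/(d² + r² + 2dr cosθ).
d² + r² + 2dr cosθ = |CA|² = 0.0427281 m²;  d cosθ + r = -0.16615 m.
|ω_lever| = |0.1322·5.864·-0.16615| / 0.0427281 = 3.0147 rad/s.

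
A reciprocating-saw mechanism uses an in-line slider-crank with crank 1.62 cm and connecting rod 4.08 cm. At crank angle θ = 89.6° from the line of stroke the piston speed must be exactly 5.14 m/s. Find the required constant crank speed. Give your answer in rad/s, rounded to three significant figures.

For an in-line slider-crank, |v_piston| = rω|sinθ|·[1 + r cosθ/√(L² − r² sin²θ)].
With r = 0.0162 m, L = 0.0408 m, θ = 89.6°: the bracketed kinematic factor |dx/dθ| = 0.016249 m.
ω = v/|dx/dθ| = 5.14/0.016249 = 316.34 rad/s.

316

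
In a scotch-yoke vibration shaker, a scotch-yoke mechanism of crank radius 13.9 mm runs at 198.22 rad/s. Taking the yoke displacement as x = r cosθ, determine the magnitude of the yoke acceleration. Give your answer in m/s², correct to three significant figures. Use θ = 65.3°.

ω = 198.2 rad/s
x = r cosθ ⇒ ẍ = −rω² cosθ (ω constant).
|a| = rω²|cosθ| = 0.0139·(198.2)²·|cos 65.3°| = 228.22 m/s².

228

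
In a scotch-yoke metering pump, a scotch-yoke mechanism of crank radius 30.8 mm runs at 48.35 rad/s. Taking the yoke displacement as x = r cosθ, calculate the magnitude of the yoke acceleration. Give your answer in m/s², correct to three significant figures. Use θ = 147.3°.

60.6

ω = 48.35 rad/s
x = r cosθ ⇒ ẍ = −rω² cosθ (ω constant).
|a| = rω²|cosθ| = 0.0308·(48.35)²·|cos 147.3°| = 60.59 m/s².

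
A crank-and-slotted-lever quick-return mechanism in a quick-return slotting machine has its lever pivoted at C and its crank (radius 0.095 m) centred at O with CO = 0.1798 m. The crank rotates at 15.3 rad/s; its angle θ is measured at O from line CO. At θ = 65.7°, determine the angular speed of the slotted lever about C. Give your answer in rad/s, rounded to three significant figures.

ω = 15.3 rad/s
Crank pin A relative to C: A = (d + r cosθ, r sinθ); lever angle φ = atan2(r sinθ, d + r cosθ).
Differentiating tanφ: φ̇ = rω(d cosθ + r)/(d² + r² + 2dr cosθ).
d² + r² + 2dr cosθ = |CA|² = 0.0554112 m²;  d cosθ + r = +0.16899 m.
|ω_lever| = |0.095·15.3·+0.16899| / 0.0554112 = 4.4328 rad/s.

4.43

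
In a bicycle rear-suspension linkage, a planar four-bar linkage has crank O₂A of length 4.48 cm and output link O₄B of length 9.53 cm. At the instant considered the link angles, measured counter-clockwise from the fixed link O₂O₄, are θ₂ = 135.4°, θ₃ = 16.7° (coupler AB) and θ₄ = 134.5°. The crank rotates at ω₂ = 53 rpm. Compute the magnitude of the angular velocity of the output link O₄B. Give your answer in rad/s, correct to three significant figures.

2.59

ω₂ = 5.55 rad/s (from 53 rpm).
Differentiating the loop-closure r₂e^{iθ₂}+r₃e^{iθ₃}=r₁+r₄e^{iθ₄} gives r₂ω₂e^{iθ₂}+r₃ω₃e^{iθ₃}=r₄ω₄e^{iθ₄}.
Eliminating the other unknown: ω₄ = r₂ω₂ sin(θ₂−θ₃) / [r₄ sin(θ₄−θ₃)].
Numerator sine = +0.87715; denominator sine = +0.88458.
Result = 0.0448·5.55·(+0.87715) / (0.0953·(+0.88458)) = +2.5872 rad/s; magnitude 2.5872 rad/s.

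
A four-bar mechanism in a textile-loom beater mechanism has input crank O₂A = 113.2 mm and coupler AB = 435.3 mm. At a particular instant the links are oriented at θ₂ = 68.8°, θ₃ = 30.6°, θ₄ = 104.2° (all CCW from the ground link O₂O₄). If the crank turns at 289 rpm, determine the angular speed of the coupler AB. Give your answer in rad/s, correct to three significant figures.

ω₂ = 30.26 rad/s (from 289 rpm).
Differentiating the loop-closure r₂e^{iθ₂}+r₃e^{iθ₃}=r₁+r₄e^{iθ₄} gives r₂ω₂e^{iθ₂}+r₃ω₃e^{iθ₃}=r₄ω₄e^{iθ₄}.
Eliminating the other unknown: ω₃ = r₂ω₂ sin(θ₄−θ₂) / [r₃ sin(θ₃−θ₄)].
Numerator sine = +0.57928; denominator sine = -0.95931.
Result = 0.1132·30.26·(+0.57928) / (0.4353·(-0.95931)) = -4.7524 rad/s; magnitude 4.7524 rad/s.

4.75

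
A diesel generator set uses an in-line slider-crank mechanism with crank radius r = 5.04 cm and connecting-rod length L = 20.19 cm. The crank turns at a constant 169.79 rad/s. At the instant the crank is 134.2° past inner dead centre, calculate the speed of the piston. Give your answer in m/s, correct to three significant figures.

ω = 169.8 rad/s
For an in-line slider-crank, x = r cosθ + √(L² − r² sin²θ), so v = −rω sinθ·[1 + r cosθ/√(L² − r² sin²θ)].
With r = 0.0504 m, L = 0.2019 m, θ = 134.2°: √(L² − r² sin²θ) = 0.19864 m.
v = −0.0504·169.8·0.71691·[1 + 0.0504·-0.69717/0.19864] = -5.0497 m/s.
|v| = 5.0497 m/s.

5.05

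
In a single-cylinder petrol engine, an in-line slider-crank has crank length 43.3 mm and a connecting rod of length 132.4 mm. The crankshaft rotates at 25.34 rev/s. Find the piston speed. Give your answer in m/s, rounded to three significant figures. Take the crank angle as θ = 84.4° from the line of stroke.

7.09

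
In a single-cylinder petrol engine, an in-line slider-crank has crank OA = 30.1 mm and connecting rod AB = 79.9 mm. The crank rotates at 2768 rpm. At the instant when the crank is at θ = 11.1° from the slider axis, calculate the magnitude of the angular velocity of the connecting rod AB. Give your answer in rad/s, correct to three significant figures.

ω = 289.9 rad/s (converted from 2768 rpm).
The rod makes angle φ with the slider axis where L sinφ = r sinθ; differentiating, L cosφ·φ̇ = r ω cosθ.
L cosφ = √(L² − r² sin²θ) = 0.07969 m.
|ω_rod| = r ω |cosθ| / √(L² − r² sin²θ) = 0.0301·289.9·0.98129/0.07969 = 107.44 rad/s.

107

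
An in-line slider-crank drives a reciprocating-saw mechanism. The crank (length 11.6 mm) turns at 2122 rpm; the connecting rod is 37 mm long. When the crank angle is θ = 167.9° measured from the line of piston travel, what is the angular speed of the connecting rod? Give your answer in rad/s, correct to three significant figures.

ω = 222.2 rad/s (converted from 2122 rpm).
The rod makes angle φ with the slider axis where L sinφ = r sinθ; differentiating, L cosφ·φ̇ = r ω cosθ.
L cosφ = √(L² − r² sin²θ) = 0.03692 m.
|ω_rod| = r ω |cosθ| / √(L² − r² sin²θ) = 0.0116·222.2·0.97778/0.03692 = 68.267 rad/s.

68.3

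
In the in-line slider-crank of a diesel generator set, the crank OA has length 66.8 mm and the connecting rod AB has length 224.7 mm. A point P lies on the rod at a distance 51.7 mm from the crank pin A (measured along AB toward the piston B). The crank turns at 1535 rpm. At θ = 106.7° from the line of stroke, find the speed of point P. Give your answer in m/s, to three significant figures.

10.4

ω = 160.7 rad/s.  Crank-pin speed |V_A| = rω = 10.738 m/s, perpendicular to OA.
Rod angle: sinφ = −(r/L) sinθ ⇒ φ = -16.544°; ω_rod = −rω cosθ/√(L²−r²sin²θ) = +14.325 rad/s.
V_P = V_A + ω_rod × AP, with AP = 0.0517 m along the rod.
Components: V_Px = −rω sinθ − a·ω_rod·sinφ = -10.074 m/s;  V_Py = rω cosθ + a·ω_rod·cosφ = -2.3757 m/s.
|V_P| = √(V_Px² + V_Py²) = 10.35 m/s.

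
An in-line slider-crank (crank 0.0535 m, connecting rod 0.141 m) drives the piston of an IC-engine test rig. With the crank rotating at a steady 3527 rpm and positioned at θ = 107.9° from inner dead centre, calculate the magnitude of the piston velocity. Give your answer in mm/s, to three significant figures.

16500

ω = 2π·3527/60 = 369.3 rad/s
For an in-line slider-crank, x = r cosθ + √(L² − r² sin²θ), so v = −rω sinθ·[1 + r cosθ/√(L² − r² sin²θ)].
With r = 0.0535 m, L = 0.141 m, θ = 107.9°: √(L² − r² sin²θ) = 0.13149 m.
v = −0.0535·369.3·0.95159·[1 + 0.0535·-0.30736/0.13149] = -16.452 m/s.
|v| = 16.452 m/s = 16452 mm/s.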